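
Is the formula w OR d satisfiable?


Search for a satisfying assignment over {d, w}.
Try d=T, w=F: the formula evaluates to T.
A satisfying assignment exists.

Satisfiable.


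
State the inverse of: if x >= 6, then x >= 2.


The inverse of (P → Q) is (¬P → ¬Q). It is equivalent to the converse, not to the original.
Here P = 'x >= 6' and Q = 'x >= 2'.

If not (x >= 6), then not (x >= 2).


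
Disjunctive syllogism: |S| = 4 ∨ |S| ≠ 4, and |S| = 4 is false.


Disjunctive syllogism: from (P ∨ Q) and ¬P, infer Q.
One disjunct, '|S| = 4', is ruled out; the other must hold.

|S| ≠ 4


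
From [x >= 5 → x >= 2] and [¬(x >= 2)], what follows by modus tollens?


Modus tollens: from (P → Q) and ¬Q, infer ¬P.
Q = 'x >= 2' is denied; since P → Q, P must also fail.

Not (x >= 5).


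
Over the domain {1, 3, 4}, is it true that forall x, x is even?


Evaluate the predicate on each element: 1:False, 3:False, 4:True.
Counterexample x = 1 fails the predicate.

False


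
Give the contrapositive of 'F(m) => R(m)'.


The contrapositive of (P → Q) is (¬Q → ¬P); it is logically equivalent to the original.
Here P = 'F(m)' and Q = 'R(m)'.

If not (R(m)), then not (F(m)).


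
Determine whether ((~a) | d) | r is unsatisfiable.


Truth table over {a, d, r}:
a | d | r | φ
-------------
False | False | False | True
True | False | False | False
False | True | False | True
True | True | False | True
False | False | True | True
True | False | True | True
False | True | True | True
True | True | True | True
Satisfying assignment at row 1: a=False, d=False, r=False gives True.

No, it is not a contradiction.


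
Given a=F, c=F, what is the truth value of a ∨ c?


Disjunction is false only when both operands are false.
Substitute: a=F, c=F.
F ∨ F evaluates to F.

F


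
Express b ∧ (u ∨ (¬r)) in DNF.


Step 1: Distribute ∧ over ∨: b ∧ (u ∨ (¬r)) = (b ∧ u) ∨ (b ∧ (¬r)).

(b ∧ u) ∨ (b ∧ (¬r))


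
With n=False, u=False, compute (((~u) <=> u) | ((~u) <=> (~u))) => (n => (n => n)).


Substitute n=False, u=False:
~u = True
(~u) <=> u = True <=> False = False
~u = True
~u = True
(~u) <=> (~u) = True <=> True = True
((~u) <=> u) | ((~u) <=> (~u)) = False | True = True
n => n = False => False = True
n => (n => n) = False => True = True
(((~u) <=> u) | ((~u) <=> (~u))) => (n => (n => n)) = True => True = True

True


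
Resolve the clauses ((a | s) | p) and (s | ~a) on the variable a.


The clauses contain complementary literals a and ~a.
Resolution eliminates this pair and disjoins the remaining literals (merging duplicates).

(p | s)


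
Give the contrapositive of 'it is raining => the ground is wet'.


The contrapositive of (P → Q) is (¬Q → ¬P); it is logically equivalent to the original.
Here P = 'it is raining' and Q = 'the ground is wet'.

If not (the ground is wet), then not (it is raining).


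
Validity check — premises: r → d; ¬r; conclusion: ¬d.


This is denying the antecedent (fallacy). There exist truth assignments where the premises are all true but the conclusion is false.

Invalid.


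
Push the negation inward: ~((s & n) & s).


De Morgan: the negation of a conjunction is the disjunction of the negations.
Distribute ~ across &, flipping it to |, and negate each literal.

((~s) | (~n)) | (~s)


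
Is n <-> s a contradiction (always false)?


Truth table over {n, s}:
n | s | φ
---------
F | F | T
T | F | F
F | T | F
T | T | T
Satisfying assignment at row 1: n=F, s=F gives T.

No, it is not a contradiction.


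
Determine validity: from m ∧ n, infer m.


This matches the form of conjunction elimination: the conclusion follows in every model of the premises.

Valid.


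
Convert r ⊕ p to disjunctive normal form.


Step 1: r ⊕ p is true exactly when they disagree: (r ∧ ¬p) ∨ (¬r ∧ p).

(r ∧ (¬p)) ∨ ((¬r) ∧ p)


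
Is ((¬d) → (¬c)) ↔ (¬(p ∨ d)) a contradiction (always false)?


Truth table over {c, d, p}:
c | d | p | φ
-------------
F | F | F | T
T | F | F | F
F | T | F | F
T | T | F | F
F | F | T | F
T | F | T | T
F | T | T | F
T | T | T | F
Satisfying assignment at row 1: c=F, d=F, p=F gives T.

No, it is not a contradiction.


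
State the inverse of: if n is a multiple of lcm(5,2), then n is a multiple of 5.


The inverse of (P → Q) is (¬P → ¬Q). It is equivalent to the converse, not to the original.
Here P = 'n is a multiple of lcm(5,2)' and Q = 'n is a multiple of 5'.

If not (n is a multiple of lcm(5,2)), then not (n is a multiple of 5).


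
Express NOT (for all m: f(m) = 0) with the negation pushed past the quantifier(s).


¬(for all x: φ) = there exists x: ¬φ, and ¬(there exists x: φ) = for all x: ¬φ.
Apply to the universal statement.

there exists m: NOT(f(m) = 0)


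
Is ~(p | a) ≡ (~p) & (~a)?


Compare truth tables:
a | p | φ | ψ
-------------
False | False | True | True
True | False | False | False
False | True | False | False
True | True | False | False
The columns φ and ψ agree on every row.

Yes, they are logically equivalent.


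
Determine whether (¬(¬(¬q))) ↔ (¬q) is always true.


Build the truth table over {q}:
q | φ
-----
F | T
T | T
Every row evaluates to true.

Yes, it is a tautology.


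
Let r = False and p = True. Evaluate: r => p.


Implication is false only when antecedent is true and consequent is false.
Substitute: r=False, p=True.
False => True evaluates to True.

True


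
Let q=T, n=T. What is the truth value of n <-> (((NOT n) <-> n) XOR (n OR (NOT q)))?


Substitute q=T, n=T:
NOT n = F
(NOT n) <-> n = F <-> T = F
NOT q = F
n OR (NOT q) = T OR F = T
((NOT n) <-> n) XOR (n OR (NOT q)) = F XOR T = T
n <-> (((NOT n) <-> n) XOR (n OR (NOT q))) = T <-> T = T

T


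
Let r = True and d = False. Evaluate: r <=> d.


Biconditional is true when both operands have the same truth value.
Substitute: r=True, d=False.
True <=> False evaluates to False.

False


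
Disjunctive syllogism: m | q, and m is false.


Disjunctive syllogism: from (P ∨ Q) and ¬P, infer Q.
One disjunct, 'm', is ruled out; the other must hold.

q


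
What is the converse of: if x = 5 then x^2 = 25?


The converse of (P → Q) is (Q → P). It is not in general equivalent to the original.
Here P = 'x = 5' and Q = 'x^2 = 25'.

If x^2 = 25, then x = 5.


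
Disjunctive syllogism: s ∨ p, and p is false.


Disjunctive syllogism: from (P ∨ Q) and ¬P, infer Q.
One disjunct, 'p', is ruled out; the other must hold.

s


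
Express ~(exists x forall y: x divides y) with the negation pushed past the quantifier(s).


Negation flips each quantifier (∀↔∃) and negates the inner predicate.
¬(exists x forall y: φ) = forall x exists y: ¬φ.

forall x exists y: ~(x divides y)


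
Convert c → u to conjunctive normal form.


Step 1: Rewrite c → u as ¬c ∨ u.

(¬c) ∨ u


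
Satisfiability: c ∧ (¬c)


Check all 2 assignments over {c}:
c | φ
-----
F | F
T | F
No assignment makes the formula true.

Unsatisfiable.


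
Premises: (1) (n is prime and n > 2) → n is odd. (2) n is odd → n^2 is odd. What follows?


Hypothetical syllogism: from (P → Q) and (Q → R), infer (P → R).
Chain the two implications through the shared middle term 'n is odd'.

(n is prime and n > 2) → n^2 is odd


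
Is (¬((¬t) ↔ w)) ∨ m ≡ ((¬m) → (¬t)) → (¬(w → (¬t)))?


Compare truth tables:
m | t | w | φ | ψ
-----------------
F | F | F | T | F
T | F | F | T | F
F | T | F | F | T
T | T | F | T | F
F | F | T | F | F
T | F | T | T | F
F | T | T | T | T
T | T | T | T | T
They differ at row 1 (m=F, t=F, w=F): φ=T but ψ=F.

No, they are not logically equivalent.


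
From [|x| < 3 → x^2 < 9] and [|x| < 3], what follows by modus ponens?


Modus ponens: from (P → Q) and P, infer Q.
P = '|x| < 3' is asserted, and P → Q holds, so Q follows.

x^2 < 9.


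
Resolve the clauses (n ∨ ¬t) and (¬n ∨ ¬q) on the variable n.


The clauses contain complementary literals n and ¬n.
Resolution eliminates this pair and disjoins the remaining literals (merging duplicates).

(¬t ∨ ¬q)


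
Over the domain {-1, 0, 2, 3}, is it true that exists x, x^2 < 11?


Evaluate the predicate on each element: -1:True, 0:True, 2:True, 3:True.
Witness x = -1 satisfies the predicate.

True


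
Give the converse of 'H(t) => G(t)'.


The converse of (P → Q) is (Q → P). It is not in general equivalent to the original.
Here P = 'H(t)' and Q = 'G(t)'.

If G(t), then H(t).


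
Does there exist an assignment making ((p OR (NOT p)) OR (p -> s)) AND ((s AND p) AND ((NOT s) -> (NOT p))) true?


Search for a satisfying assignment over {p, s}.
Try p=T, s=T: the formula evaluates to T.
A satisfying assignment exists.

Satisfiable.


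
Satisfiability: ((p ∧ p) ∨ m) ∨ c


Search for a satisfying assignment over {c, m, p}.
Try c=T, m=F, p=F: the formula evaluates to T.
A satisfying assignment exists.

Satisfiable.


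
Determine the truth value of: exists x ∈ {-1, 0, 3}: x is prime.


Evaluate the predicate on each element: -1:False, 0:False, 3:True.
Witness x = 3 satisfies the predicate.

True


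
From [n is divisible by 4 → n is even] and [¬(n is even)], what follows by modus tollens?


Modus tollens: from (P → Q) and ¬Q, infer ¬P.
Q = 'n is even' is denied; since P → Q, P must also fail.

Not (n is divisible by 4).


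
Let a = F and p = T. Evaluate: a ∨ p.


Disjunction is false only when both operands are false.
Substitute: a=F, p=T.
F ∨ T evaluates to T.

T


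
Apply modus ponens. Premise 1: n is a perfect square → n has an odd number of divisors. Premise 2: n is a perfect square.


Modus ponens: from (P → Q) and P, infer Q.
P = 'n is a perfect square' is asserted, and P → Q holds, so Q follows.

n has an odd number of divisors.


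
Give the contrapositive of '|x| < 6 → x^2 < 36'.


The contrapositive of (P → Q) is (¬Q → ¬P); it is logically equivalent to the original.
Here P = '|x| < 6' and Q = 'x^2 < 36'.

If not (x^2 < 36), then not (|x| < 6).


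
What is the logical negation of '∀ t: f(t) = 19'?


¬(∀ x: φ) = ∃ x: ¬φ, and ¬(∃ x: φ) = ∀ x: ¬φ.
Apply to the universal statement.

∃ t: ¬(f(t) = 19)


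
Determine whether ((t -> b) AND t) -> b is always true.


Build the truth table over {b, t}:
b | t | φ
---------
F | F | T
T | F | T
F | T | T
T | T | T
Every row evaluates to true.

Yes, it is a tautology.


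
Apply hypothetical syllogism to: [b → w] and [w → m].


Hypothetical syllogism: from (P → Q) and (Q → R), infer (P → R).
Chain the two implications through the shared middle term 'w'.

b → m


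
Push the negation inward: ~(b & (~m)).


De Morgan: the negation of a conjunction is the disjunction of the negations.
Distribute ~ across &, flipping it to |, and negate each literal.

(~b) | m


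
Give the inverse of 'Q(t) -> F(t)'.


The inverse of (P → Q) is (¬P → ¬Q). It is equivalent to the converse, not to the original.
Here P = 'Q(t)' and Q = 'F(t)'.

If not (Q(t)), then not (F(t)).


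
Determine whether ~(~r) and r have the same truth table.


Compare truth tables:
r | φ | ψ
---------
False | False | False
True | True | True
The columns φ and ψ agree on every row.

Yes, they are logically equivalent.


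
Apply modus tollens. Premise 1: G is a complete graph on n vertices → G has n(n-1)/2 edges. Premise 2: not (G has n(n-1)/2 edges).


Modus tollens: from (P → Q) and ¬Q, infer ¬P.
Q = 'G has n(n-1)/2 edges' is denied; since P → Q, P must also fail.

Not (G is a complete graph on n vertices).


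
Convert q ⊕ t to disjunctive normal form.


Step 1: q ⊕ t is true exactly when they disagree: (q ∧ ¬t) ∨ (¬q ∧ t).

(q ∧ (¬t)) ∨ ((¬q) ∧ t)


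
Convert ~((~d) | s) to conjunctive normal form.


Step 1: Apply De Morgan: ¬((¬d) ∨ s) = ¬(¬d) ∧ ¬s.
Step 2: Eliminate any double negations (¬¬X = X).

d & (~s)


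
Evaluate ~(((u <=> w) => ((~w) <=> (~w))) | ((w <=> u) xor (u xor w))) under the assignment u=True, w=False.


Substitute u=True, w=False:
u <=> w = True <=> False = False
~w = True
~w = True
(~w) <=> (~w) = True <=> True = True
(u <=> w) => ((~w) <=> (~w)) = False => True = True
w <=> u = False <=> True = False
u xor w = True xor False = True
(w <=> u) xor (u xor w) = False xor True = True
((u <=> w) => ((~w) <=> (~w))) | ((w <=> u) xor (u xor w)) = True | True = True
~(((u <=> w) => ((~w) <=> (~w))) | ((w <=> u) xor (u xor w))) = False

False


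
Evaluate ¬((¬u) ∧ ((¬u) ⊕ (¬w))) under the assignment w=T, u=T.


Substitute w=T, u=T:
¬u = F
¬u = F
¬w = F
(¬u) ⊕ (¬w) = F ⊕ F = F
(¬u) ∧ ((¬u) ⊕ (¬w)) = F ∧ F = F
¬((¬u) ∧ ((¬u) ⊕ (¬w))) = T

T


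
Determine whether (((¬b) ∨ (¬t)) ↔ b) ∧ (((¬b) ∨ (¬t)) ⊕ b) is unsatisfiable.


Truth table over {b, t}:
b | t | φ
---------
F | F | F
T | F | F
F | T | F
T | T | F
Every row is false.

Yes, it is a contradiction.


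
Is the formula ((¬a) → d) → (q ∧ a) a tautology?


Build the truth table over {a, d, q}:
a | d | q | φ
-------------
F | F | F | T
T | F | F | F
F | T | F | F
T | T | F | F
F | F | T | T
T | F | T | T
F | T | T | F
T | T | T | T
Counterexample at row 2: with a=T, d=F, q=F, the formula is F.

No, it is not a tautology.


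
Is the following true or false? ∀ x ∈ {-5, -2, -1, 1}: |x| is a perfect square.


Evaluate the predicate on each element: -5:F, -2:F, -1:T, 1:T.
Counterexample x = -5 fails the predicate.

F


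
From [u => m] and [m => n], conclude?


Hypothetical syllogism: from (P → Q) and (Q → R), infer (P → R).
Chain the two implications through the shared middle term 'm'.

u => n


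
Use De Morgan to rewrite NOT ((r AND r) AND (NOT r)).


De Morgan: the negation of a conjunction is the disjunction of the negations.
Distribute NOT across AND, flipping it to OR, and negate each literal.

((NOT r) OR (NOT r)) OR r


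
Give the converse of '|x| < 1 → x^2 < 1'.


The converse of (P → Q) is (Q → P). It is not in general equivalent to the original.
Here P = '|x| < 1' and Q = 'x^2 < 1'.

If x^2 < 1, then |x| < 1.


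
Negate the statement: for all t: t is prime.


¬(for all x: φ) = there exists x: ¬φ, and ¬(there exists x: φ) = for all x: ¬φ.
Apply to the universal statement.

there exists t: NOT(t is prime)


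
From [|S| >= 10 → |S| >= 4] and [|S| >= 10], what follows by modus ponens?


Modus ponens: from (P → Q) and P, infer Q.
P = '|S| >= 10' is asserted, and P → Q holds, so Q follows.

|S| >= 4.


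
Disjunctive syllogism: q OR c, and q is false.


Disjunctive syllogism: from (P ∨ Q) and ¬P, infer Q.
One disjunct, 'q', is ruled out; the other must hold.

c


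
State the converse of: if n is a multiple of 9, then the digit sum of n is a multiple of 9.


The converse of (P → Q) is (Q → P). It is not in general equivalent to the original.
Here P = 'n is a multiple of 9' and Q = 'the digit sum of n is a multiple of 9'.

If the digit sum of n is a multiple of 9, then n is a multiple of 9.


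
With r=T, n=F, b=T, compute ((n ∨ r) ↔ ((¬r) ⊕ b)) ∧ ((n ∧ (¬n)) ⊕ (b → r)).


Substitute r=T, n=F, b=T:
n ∨ r = F ∨ T = T
¬r = F
(¬r) ⊕ b = F ⊕ T = T
(n ∨ r) ↔ ((¬r) ⊕ b) = T ↔ T = T
¬n = T
n ∧ (¬n) = F ∧ T = F
b → r = T → T = T
(n ∧ (¬n)) ⊕ (b → r) = F ⊕ T = T
((n ∨ r) ↔ ((¬r) ⊕ b)) ∧ ((n ∧ (¬n)) ⊕ (b → r)) = T ∧ T = T

T


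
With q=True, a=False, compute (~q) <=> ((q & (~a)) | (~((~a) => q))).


Substitute q=True, a=False:
~q = False
~a = True
q & (~a) = True & True = True
~a = True
(~a) => q = True => True = True
~((~a) => q) = False
(q & (~a)) | (~((~a) => q)) = True | False = True
(~q) <=> ((q & (~a)) | (~((~a) => q))) = False <=> True = False

False


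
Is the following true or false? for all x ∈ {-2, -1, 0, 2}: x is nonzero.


Evaluate the predicate on each element: -2:T, -1:T, 0:F, 2:T.
Counterexample x = 0 fails the predicate.

F


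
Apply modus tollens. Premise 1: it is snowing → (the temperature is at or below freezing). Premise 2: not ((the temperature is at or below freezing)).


Modus tollens: from (P → Q) and ¬Q, infer ¬P.
Q = '(the temperature is at or below freezing)' is denied; since P → Q, P must also fail.

Not (it is snowing).


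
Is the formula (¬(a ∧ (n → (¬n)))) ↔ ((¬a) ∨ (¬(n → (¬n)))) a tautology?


Build the truth table over {a, n}:
a | n | φ
---------
F | F | T
T | F | T
F | T | T
T | T | T
Every row evaluates to true.

Yes, it is a tautology.


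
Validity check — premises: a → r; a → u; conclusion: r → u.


This is (no valid rule). There exist truth assignments where the premises are all true but the conclusion is false.

Invalid.


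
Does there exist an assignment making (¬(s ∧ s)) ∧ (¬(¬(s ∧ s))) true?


Check all 2 assignments over {s}:
s | φ
-----
F | F
T | F
No assignment makes the formula true.

Unsatisfiable.


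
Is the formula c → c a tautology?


Build the truth table over {c}:
c | φ
-----
F | T
T | T
Every row evaluates to true.

Yes, it is a tautology.


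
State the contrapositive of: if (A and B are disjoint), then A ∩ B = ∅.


The contrapositive of (P → Q) is (¬Q → ¬P); it is logically equivalent to the original.
Here P = '(A and B are disjoint)' and Q = 'A ∩ B = ∅'.

If not (A ∩ B = ∅), then not ((A and B are disjoint)).


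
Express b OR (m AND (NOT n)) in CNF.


Step 1: Distribute ∨ over ∧: b ∨ (m ∧ (¬n)) = (b ∨ m) ∧ (b ∨ (¬n)).

(b OR m) AND (b OR (NOT n))


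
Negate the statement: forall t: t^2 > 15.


¬(forall x: φ) = exists x: ¬φ, and ¬(exists x: φ) = forall x: ¬φ.
Apply to the universal statement.

exists t: ~(t^2 > 15)


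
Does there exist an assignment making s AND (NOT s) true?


Check all 2 assignments over {s}:
s | φ
-----
F | F
T | F
No assignment makes the formula true.

Unsatisfiable.


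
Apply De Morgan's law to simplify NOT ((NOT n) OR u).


De Morgan: the negation of a disjunction is the conjunction of the negations.
Distribute NOT across OR, flipping it to AND, and negate each literal.

n AND (NOT u)


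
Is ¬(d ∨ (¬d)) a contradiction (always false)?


Truth table over {d}:
d | φ
-----
F | F
T | F
Every row is false.

Yes, it is a contradiction.


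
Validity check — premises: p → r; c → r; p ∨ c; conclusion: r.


This matches the form of proof by cases: the conclusion follows in every model of the premises.

Valid.


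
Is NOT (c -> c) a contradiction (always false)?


Truth table over {c}:
c | φ
-----
F | F
T | F
Every row is false.

Yes, it is a contradiction.


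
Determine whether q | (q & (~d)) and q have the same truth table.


Compare truth tables:
d | q | φ | ψ
-------------
False | False | False | False
True | False | False | False
False | True | True | True
True | True | True | True
The columns φ and ψ agree on every row.

Yes, they are logically equivalent.


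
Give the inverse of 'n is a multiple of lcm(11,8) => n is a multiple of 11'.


The inverse of (P → Q) is (¬P → ¬Q). It is equivalent to the converse, not to the original.
Here P = 'n is a multiple of lcm(11,8)' and Q = 'n is a multiple of 11'.

If not (n is a multiple of lcm(11,8)), then not (n is a multiple of 11).


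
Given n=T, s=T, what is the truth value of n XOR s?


Exclusive or is true when exactly one operand is true.
Substitute: n=T, s=T.
T XOR T evaluates to F.

F


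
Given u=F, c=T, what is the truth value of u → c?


Implication is false only when antecedent is true and consequent is false.
Substitute: u=F, c=T.
F → T evaluates to T.

T


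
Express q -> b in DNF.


Step 1: Rewrite q → b as ¬q ∨ b.

(NOT q) OR b


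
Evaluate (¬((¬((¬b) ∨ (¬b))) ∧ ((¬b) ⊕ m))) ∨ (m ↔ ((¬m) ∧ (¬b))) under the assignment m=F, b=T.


Substitute m=F, b=T:
… (earlier sub-steps elided)
¬((¬b) ∨ (¬b)) = T
¬b = F
(¬b) ⊕ m = F ⊕ F = F
(¬((¬b) ∨ (¬b))) ∧ ((¬b) ⊕ m) = T ∧ F = F
¬((¬((¬b) ∨ (¬b))) ∧ ((¬b) ⊕ m)) = T
¬m = T
¬b = F
(¬m) ∧ (¬b) = T ∧ F = F
m ↔ ((¬m) ∧ (¬b)) = F ↔ F = T
(¬((¬((¬b) ∨ (¬b))) ∧ ((¬b) ⊕ m))) ∨ (m ↔ ((¬m) ∧ (¬b))) = T ∨ T = T

T


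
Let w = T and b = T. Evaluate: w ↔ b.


Biconditional is true when both operands have the same truth value.
Substitute: w=T, b=T.
T ↔ T evaluates to T.

T


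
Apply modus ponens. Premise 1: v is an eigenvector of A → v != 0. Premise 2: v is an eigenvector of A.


Modus ponens: from (P → Q) and P, infer Q.
P = 'v is an eigenvector of A' is asserted, and P → Q holds, so Q follows.

v != 0.


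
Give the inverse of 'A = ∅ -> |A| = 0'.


The inverse of (P → Q) is (¬P → ¬Q). It is equivalent to the converse, not to the original.
Here P = 'A = ∅' and Q = '|A| = 0'.

If not (A = ∅), then not (|A| = 0).


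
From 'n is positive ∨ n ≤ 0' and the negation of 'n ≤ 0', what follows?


Disjunctive syllogism: from (P ∨ Q) and ¬P, infer Q.
One disjunct, 'n ≤ 0', is ruled out; the other must hold.

n is positive


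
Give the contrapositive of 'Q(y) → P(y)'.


The contrapositive of (P → Q) is (¬Q → ¬P); it is logically equivalent to the original.
Here P = 'Q(y)' and Q = 'P(y)'.

If not (P(y)), then not (Q(y)).


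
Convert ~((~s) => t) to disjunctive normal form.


Step 1: Rewrite implication then negate: ¬(¬(¬s) ∨ t) = (¬s) ∧ ¬t.

(~s) & (~t)


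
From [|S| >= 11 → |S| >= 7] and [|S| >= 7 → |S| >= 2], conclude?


Hypothetical syllogism: from (P → Q) and (Q → R), infer (P → R).
Chain the two implications through the shared middle term '|S| >= 7'.

|S| >= 11 → |S| >= 2


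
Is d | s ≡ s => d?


Compare truth tables:
d | s | φ | ψ
-------------
False | False | False | True
True | False | True | True
False | True | True | False
True | True | True | True
They differ at row 1 (d=False, s=False): φ=False but ψ=True.

No, they are not logically equivalent.


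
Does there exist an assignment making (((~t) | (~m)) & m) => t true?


Search for a satisfying assignment over {m, t}.
Try m=False, t=False: the formula evaluates to True.
A satisfying assignment exists.

Satisfiable.


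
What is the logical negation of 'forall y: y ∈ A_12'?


¬(forall x: φ) = exists x: ¬φ, and ¬(exists x: φ) = forall x: ¬φ.
Apply to the universal statement.

exists y: ~(y ∈ A_12)


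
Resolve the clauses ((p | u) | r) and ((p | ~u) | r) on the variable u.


The clauses contain complementary literals u and ~u.
Resolution eliminates this pair and disjoins the remaining literals (merging duplicates).

(r | p)


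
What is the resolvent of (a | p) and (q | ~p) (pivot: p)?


The clauses contain complementary literals p and ~p.
Resolution eliminates this pair and disjoins the remaining literals (merging duplicates).

(a | q)


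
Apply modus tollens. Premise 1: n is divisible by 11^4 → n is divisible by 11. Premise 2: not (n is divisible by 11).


Modus tollens: from (P → Q) and ¬Q, infer ¬P.
Q = 'n is divisible by 11' is denied; since P → Q, P must also fail.

Not (n is divisible by 11^4).


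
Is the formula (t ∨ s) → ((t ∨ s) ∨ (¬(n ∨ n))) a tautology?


Build the truth table over {n, s, t}:
n | s | t | φ
-------------
F | F | F | T
T | F | F | T
F | T | F | T
T | T | F | T
F | F | T | T
T | F | T | T
F | T | T | T
T | T | T | T
Every row evaluates to true.

Yes, it is a tautology.


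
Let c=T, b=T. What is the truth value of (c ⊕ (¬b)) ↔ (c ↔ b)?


Substitute c=T, b=T:
¬b = F
c ⊕ (¬b) = T ⊕ F = T
c ↔ b = T ↔ T = T
(c ⊕ (¬b)) ↔ (c ↔ b) = T ↔ T = T

T


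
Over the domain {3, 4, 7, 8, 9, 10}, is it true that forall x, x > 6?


Evaluate the predicate on each element: 3:False, 4:False, 7:True, 8:True, 9:True, 10:True.
Counterexample x = 3 fails the predicate.

False


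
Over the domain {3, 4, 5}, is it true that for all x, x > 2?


Evaluate the predicate on each element: 3:T, 4:T, 5:T.
Every element satisfies the predicate.

T


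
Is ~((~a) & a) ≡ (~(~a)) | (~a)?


Compare truth tables:
a | φ | ψ
---------
False | True | True
True | True | True
The columns φ and ψ agree on every row.

Yes, they are logically equivalent.


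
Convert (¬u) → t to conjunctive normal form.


Step 1: Rewrite (¬u) → t as ¬(¬u) ∨ t.
Step 2: Eliminate any double negations (¬¬X = X).

u ∨ t


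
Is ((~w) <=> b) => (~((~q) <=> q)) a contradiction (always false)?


Truth table over {b, q, w}:
b | q | w | φ
-------------
False | False | False | True
True | False | False | True
False | True | False | True
True | True | False | True
False | False | True | True
True | False | True | True
False | True | True | True
True | True | True | True
Satisfying assignment at row 1: b=False, q=False, w=False gives True.

No, it is not a contradiction.


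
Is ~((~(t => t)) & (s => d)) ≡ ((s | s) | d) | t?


Compare truth tables:
d | s | t | φ | ψ
-----------------
False | False | False | True | False
True | False | False | True | True
False | True | False | True | True
True | True | False | True | True
False | False | True | True | True
True | False | True | True | True
False | True | True | True | True
True | True | True | True | True
They differ at row 1 (d=False, s=False, t=False): φ=True but ψ=False.

No, they are not logically equivalent.


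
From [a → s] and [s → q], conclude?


Hypothetical syllogism: from (P → Q) and (Q → R), infer (P → R).
Chain the two implications through the shared middle term 's'.

a → q


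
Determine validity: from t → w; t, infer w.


This matches the form of modus ponens: the conclusion follows in every model of the premises.

Valid.


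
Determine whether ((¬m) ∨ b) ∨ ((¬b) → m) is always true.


Build the truth table over {b, m}:
b | m | φ
---------
F | F | T
T | F | T
F | T | T
T | T | T
Every row evaluates to true.

Yes, it is a tautology.


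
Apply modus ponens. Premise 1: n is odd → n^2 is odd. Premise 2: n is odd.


Modus ponens: from (P → Q) and P, infer Q.
P = 'n is odd' is asserted, and P → Q holds, so Q follows.

n^2 is odd.


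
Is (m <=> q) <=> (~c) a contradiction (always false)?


Truth table over {c, m, q}:
c | m | q | φ
-------------
False | False | False | True
True | False | False | False
False | True | False | False
True | True | False | True
False | False | True | False
True | False | True | True
False | True | True | True
True | True | True | False
Satisfying assignment at row 1: c=False, m=False, q=False gives True.

No, it is not a contradiction.


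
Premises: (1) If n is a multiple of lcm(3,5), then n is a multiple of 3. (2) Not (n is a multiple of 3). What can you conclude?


Modus tollens: from (P → Q) and ¬Q, infer ¬P.
Q = 'n is a multiple of 3' is denied; since P → Q, P must also fail.

Not (n is a multiple of lcm(3,5)).


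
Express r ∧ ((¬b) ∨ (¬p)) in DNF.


Step 1: Distribute ∧ over ∨: r ∧ ((¬b) ∨ (¬p)) = (r ∧ (¬b)) ∨ (r ∧ (¬p)).

(r ∧ (¬b)) ∨ (r ∧ (¬p))


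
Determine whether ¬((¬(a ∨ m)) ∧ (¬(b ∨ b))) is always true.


Build the truth table over {a, b, m}:
a | b | m | φ
-------------
F | F | F | F
T | F | F | T
F | T | F | T
T | T | F | T
F | F | T | T
T | F | T | T
F | T | T | T
T | T | T | T
Counterexample at row 1: with a=F, b=F, m=F, the formula is F.

No, it is not a tautology.


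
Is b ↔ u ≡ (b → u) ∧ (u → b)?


Compare truth tables:
b | u | φ | ψ
-------------
F | F | T | T
T | F | F | F
F | T | F | F
T | T | T | T
The columns φ and ψ agree on every row.

Yes, they are logically equivalent.


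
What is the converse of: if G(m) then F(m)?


The converse of (P → Q) is (Q → P). It is not in general equivalent to the original.
Here P = 'G(m)' and Q = 'F(m)'.

If F(m), then G(m).


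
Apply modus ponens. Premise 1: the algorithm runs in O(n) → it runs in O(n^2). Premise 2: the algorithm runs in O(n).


Modus ponens: from (P → Q) and P, infer Q.
P = 'the algorithm runs in O(n)' is asserted, and P → Q holds, so Q follows.

it runs in O(n^2).


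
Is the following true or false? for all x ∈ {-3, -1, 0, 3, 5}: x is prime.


Evaluate the predicate on each element: -3:F, -1:F, 0:F, 3:T, 5:T.
Counterexample x = -3 fails the predicate.

F


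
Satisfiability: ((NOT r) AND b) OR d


Search for a satisfying assignment over {b, d, r}.
Try b=T, d=F, r=F: the formula evaluates to T.
A satisfying assignment exists.

Satisfiable.


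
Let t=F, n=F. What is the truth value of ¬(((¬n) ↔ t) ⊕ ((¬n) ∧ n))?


Substitute t=F, n=F:
¬n = T
(¬n) ↔ t = T ↔ F = F
¬n = T
(¬n) ∧ n = T ∧ F = F
((¬n) ↔ t) ⊕ ((¬n) ∧ n) = F ⊕ F = F
¬(((¬n) ↔ t) ⊕ ((¬n) ∧ n)) = T

T


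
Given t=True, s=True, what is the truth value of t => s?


Implication is false only when antecedent is true and consequent is false.
Substitute: t=True, s=True.
True => True evaluates to True.

True


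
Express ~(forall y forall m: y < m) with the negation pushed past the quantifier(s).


Negation flips each quantifier (∀↔∃) and negates the inner predicate.
¬(forall y forall m: φ) = exists y exists m: ¬φ.

exists y exists m: ~(y < m)


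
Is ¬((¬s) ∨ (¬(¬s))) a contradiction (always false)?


Truth table over {s}:
s | φ
-----
F | F
T | F
Every row is false.

Yes, it is a contradiction.


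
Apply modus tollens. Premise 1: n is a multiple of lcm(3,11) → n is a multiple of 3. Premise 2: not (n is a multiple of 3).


Modus tollens: from (P → Q) and ¬Q, infer ¬P.
Q = 'n is a multiple of 3' is denied; since P → Q, P must also fail.

Not (n is a multiple of lcm(3,11)).


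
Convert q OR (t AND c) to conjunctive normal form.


Step 1: Distribute ∨ over ∧: q ∨ (t ∧ c) = (q ∨ t) ∧ (q ∨ c).

(q OR t) AND (q OR c)


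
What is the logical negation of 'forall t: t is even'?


¬(forall x: φ) = exists x: ¬φ, and ¬(exists x: φ) = forall x: ¬φ.
Apply to the universal statement.

exists t: ~(t is even)


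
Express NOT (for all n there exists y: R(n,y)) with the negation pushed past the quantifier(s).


Negation flips each quantifier (∀↔∃) and negates the inner predicate.
¬(for all n there exists y: φ) = there exists n for all y: ¬φ.

there exists n for all y: NOT(R(n,y))


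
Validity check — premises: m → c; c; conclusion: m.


This is affirming the consequent (fallacy). There exist truth assignments where the premises are all true but the conclusion is false.

Invalid.


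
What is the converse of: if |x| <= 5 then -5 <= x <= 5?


The converse of (P → Q) is (Q → P). It is not in general equivalent to the original.
Here P = '|x| <= 5' and Q = '-5 <= x <= 5'.

If -5 <= x <= 5, then |x| <= 5.


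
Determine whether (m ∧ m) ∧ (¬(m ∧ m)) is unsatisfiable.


Truth table over {m}:
m | φ
-----
F | F
T | F
Every row is false.

Yes, it is a contradiction.


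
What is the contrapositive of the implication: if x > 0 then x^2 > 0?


The contrapositive of (P → Q) is (¬Q → ¬P); it is logically equivalent to the original.
Here P = 'x > 0' and Q = 'x^2 > 0'.

If not (x^2 > 0), then not (x > 0).


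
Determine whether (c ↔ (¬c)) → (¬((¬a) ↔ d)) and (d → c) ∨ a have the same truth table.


Compare truth tables:
a | c | d | φ | ψ
-----------------
F | F | F | T | T
T | F | F | T | T
F | T | F | T | T
T | T | F | T | T
F | F | T | T | F
T | F | T | T | T
F | T | T | T | T
T | T | T | T | T
They differ at row 5 (a=F, c=F, d=T): φ=T but ψ=F.

No, they are not logically equivalent.


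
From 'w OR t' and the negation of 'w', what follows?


Disjunctive syllogism: from (P ∨ Q) and ¬P, infer Q.
One disjunct, 'w', is ruled out; the other must hold.

t


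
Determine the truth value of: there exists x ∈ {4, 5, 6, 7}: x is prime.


Evaluate the predicate on each element: 4:F, 5:T, 6:F, 7:T.
Witness x = 5 satisfies the predicate.

T


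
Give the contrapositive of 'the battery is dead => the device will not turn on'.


The contrapositive of (P → Q) is (¬Q → ¬P); it is logically equivalent to the original.
Here P = 'the battery is dead' and Q = 'the device will not turn on'.

If not (the device will not turn on), then not (the battery is dead).


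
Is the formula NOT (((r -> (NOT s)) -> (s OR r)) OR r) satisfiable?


Search for a satisfying assignment over {r, s}.
Try r=F, s=F: the formula evaluates to T.
A satisfying assignment exists.

Satisfiable.


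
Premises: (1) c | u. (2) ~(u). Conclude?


Disjunctive syllogism: from (P ∨ Q) and ¬P, infer Q.
One disjunct, 'u', is ruled out; the other must hold.

c


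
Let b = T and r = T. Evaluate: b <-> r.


Biconditional is true when both operands have the same truth value.
Substitute: b=T, r=T.
T <-> T evaluates to T.

T


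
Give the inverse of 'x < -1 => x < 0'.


The inverse of (P → Q) is (¬P → ¬Q). It is equivalent to the converse, not to the original.
Here P = 'x < -1' and Q = 'x < 0'.

If not (x < -1), then not (x < 0).


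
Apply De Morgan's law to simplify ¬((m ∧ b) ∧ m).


De Morgan: the negation of a conjunction is the disjunction of the negations.
Distribute ¬ across ∧, flipping it to ∨, and negate each literal.

((¬m) ∨ (¬b)) ∨ (¬m)


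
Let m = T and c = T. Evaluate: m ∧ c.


Conjunction is true only when both operands are true.
Substitute: m=T, c=T.
T ∧ T evaluates to T.

T


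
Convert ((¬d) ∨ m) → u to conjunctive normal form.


Step 1: Rewrite as ¬((¬d) ∨ m) ∨ u = (¬(¬d) ∧ ¬m) ∨ u.
Step 2: Distribute ∨ over ∧.
Step 3: Eliminate any double negations (¬¬X = X).

(d ∨ u) ∧ ((¬m) ∨ u)


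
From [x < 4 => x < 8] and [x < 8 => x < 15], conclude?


Hypothetical syllogism: from (P → Q) and (Q → R), infer (P → R).
Chain the two implications through the shared middle term 'x < 8'.

x < 4 => x < 15


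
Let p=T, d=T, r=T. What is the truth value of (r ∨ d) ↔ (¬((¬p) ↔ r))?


Substitute p=T, d=T, r=T:
r ∨ d = T ∨ T = T
¬p = F
(¬p) ↔ r = F ↔ T = F
¬((¬p) ↔ r) = T
(r ∨ d) ↔ (¬((¬p) ↔ r)) = T ↔ T = T

T


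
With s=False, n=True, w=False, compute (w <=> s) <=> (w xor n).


Substitute s=False, n=True, w=False:
w <=> s = False <=> False = True
w xor n = False xor True = True
(w <=> s) <=> (w xor n) = True <=> True = True

True


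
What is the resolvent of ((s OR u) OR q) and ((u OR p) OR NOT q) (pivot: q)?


The clauses contain complementary literals q and NOTq.
Resolution eliminates this pair and disjoins the remaining literals (merging duplicates).

((u OR s) OR p)


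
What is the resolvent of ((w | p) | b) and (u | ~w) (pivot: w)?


The clauses contain complementary literals w and ~w.
Resolution eliminates this pair and disjoins the remaining literals (merging duplicates).

((b | p) | u)


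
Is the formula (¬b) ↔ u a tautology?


Build the truth table over {b, u}:
b | u | φ
---------
F | F | F
T | F | T
F | T | T
T | T | F
Counterexample at row 1: with b=F, u=F, the formula is F.

No, it is not a tautology.


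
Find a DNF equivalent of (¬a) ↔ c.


Step 1: (¬a) ↔ c is true exactly when both agree: ((¬a) ∧ c) ∨ (¬(¬a) ∧ ¬c).
Step 2: Eliminate any double negations (¬¬X = X).

((¬a) ∧ c) ∨ (a ∧ (¬c))


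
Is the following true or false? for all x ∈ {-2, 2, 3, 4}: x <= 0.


Evaluate the predicate on each element: -2:T, 2:F, 3:F, 4:F.
Counterexample x = 2 fails the predicate.

F


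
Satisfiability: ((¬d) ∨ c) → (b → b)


Search for a satisfying assignment over {b, c, d}.
Try b=F, c=F, d=F: the formula evaluates to T.
A satisfying assignment exists.

Satisfiable.


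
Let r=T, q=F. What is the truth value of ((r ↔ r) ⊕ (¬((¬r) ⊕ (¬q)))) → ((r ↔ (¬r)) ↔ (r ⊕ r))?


Substitute r=T, q=F:
… (earlier sub-steps elided)
¬r = F
¬q = T
(¬r) ⊕ (¬q) = F ⊕ T = T
¬((¬r) ⊕ (¬q)) = F
(r ↔ r) ⊕ (¬((¬r) ⊕ (¬q))) = T ⊕ F = T
¬r = F
r ↔ (¬r) = T ↔ F = F
r ⊕ r = T ⊕ T = F
(r ↔ (¬r)) ↔ (r ⊕ r) = F ↔ F = T
((r ↔ r) ⊕ (¬((¬r) ⊕ (¬q)))) → ((r ↔ (¬r)) ↔ (r ⊕ r)) = T → T = T

T


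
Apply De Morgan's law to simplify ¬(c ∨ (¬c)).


De Morgan: the negation of a disjunction is the conjunction of the negations.
Distribute ¬ across ∨, flipping it to ∧, and negate each literal.

(¬c) ∧ c


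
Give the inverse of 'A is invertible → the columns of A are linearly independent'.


The inverse of (P → Q) is (¬P → ¬Q). It is equivalent to the converse, not to the original.
Here P = 'A is invertible' and Q = 'the columns of A are linearly independent'.

If not (A is invertible), then not (the columns of A are linearly independent).


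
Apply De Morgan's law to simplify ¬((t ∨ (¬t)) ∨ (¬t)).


De Morgan: the negation of a disjunction is the conjunction of the negations.
Distribute ¬ across ∨, flipping it to ∧, and negate each literal.

((¬t) ∧ t) ∧ t


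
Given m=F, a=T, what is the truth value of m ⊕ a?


Exclusive or is true when exactly one operand is true.
Substitute: m=F, a=T.
F ⊕ T evaluates to T.

T


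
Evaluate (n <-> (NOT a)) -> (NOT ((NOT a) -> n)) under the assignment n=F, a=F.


Substitute n=F, a=F:
NOT a = T
n <-> (NOT a) = F <-> T = F
NOT a = T
(NOT a) -> n = T -> F = F
NOT ((NOT a) -> n) = T
(n <-> (NOT a)) -> (NOT ((NOT a) -> n)) = F -> T = T

T


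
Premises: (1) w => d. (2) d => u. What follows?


Hypothetical syllogism: from (P → Q) and (Q → R), infer (P → R).
Chain the two implications through the shared middle term 'd'.

w => u


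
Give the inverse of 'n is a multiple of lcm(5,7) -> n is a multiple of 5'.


The inverse of (P → Q) is (¬P → ¬Q). It is equivalent to the converse, not to the original.
Here P = 'n is a multiple of lcm(5,7)' and Q = 'n is a multiple of 5'.

If not (n is a multiple of lcm(5,7)), then not (n is a multiple of 5).


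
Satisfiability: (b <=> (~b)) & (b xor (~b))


Check all 2 assignments over {b}:
b | φ
-----
False | False
True | False
No assignment makes the formula true.

Unsatisfiable.


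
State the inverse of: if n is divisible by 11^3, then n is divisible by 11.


The inverse of (P → Q) is (¬P → ¬Q). It is equivalent to the converse, not to the original.
Here P = 'n is divisible by 11^3' and Q = 'n is divisible by 11'.

If not (n is divisible by 11^3), then not (n is divisible by 11).


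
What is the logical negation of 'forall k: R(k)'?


¬(forall x: φ) = exists x: ¬φ, and ¬(exists x: φ) = forall x: ¬φ.
Apply to the universal statement.

exists k: ~(R(k))


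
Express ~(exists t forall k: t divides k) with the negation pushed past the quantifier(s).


Negation flips each quantifier (∀↔∃) and negates the inner predicate.
¬(exists t forall k: φ) = forall t exists k: ¬φ.

forall t exists k: ~(t divides k)


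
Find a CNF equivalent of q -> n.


Step 1: Rewrite q → n as ¬q ∨ n.

(NOT q) OR n


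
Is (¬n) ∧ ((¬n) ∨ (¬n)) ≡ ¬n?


Compare truth tables:
n | φ | ψ
---------
F | T | T
T | F | F
The columns φ and ψ agree on every row.

Yes, they are logically equivalent.
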